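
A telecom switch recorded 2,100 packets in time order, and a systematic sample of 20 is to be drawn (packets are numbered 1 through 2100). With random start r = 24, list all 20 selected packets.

24, 129, 234, 339, 444, 549, 654, 759, 864, 969, 1074, 1179, 1284, 1389, 1494, 1599, 1704, 1809, 1914, 2019

k = N/n = 2100/20 = 105
packet 1: 24
packet 2: 24 + 105 = 129
packet 3: 129 + 105 = 234
packet 4: 234 + 105 = 339
packet 5: 339 + 105 = 444
packet 6: 444 + 105 = 549
packet 7: 549 + 105 = 654
packet 8: 654 + 105 = 759
packet 9: 759 + 105 = 864
packet 10: 864 + 105 = 969
packet 11: 969 + 105 = 1074
packet 12: 1074 + 105 = 1179
packet 13: 1179 + 105 = 1284
packet 14: 1284 + 105 = 1389
packet 15: 1389 + 105 = 1494
packet 16: 1494 + 105 = 1599
packet 17: 1599 + 105 = 1704
packet 18: 1704 + 105 = 1809
packet 19: 1809 + 105 = 1914
packet 20: 1914 + 105 = 2019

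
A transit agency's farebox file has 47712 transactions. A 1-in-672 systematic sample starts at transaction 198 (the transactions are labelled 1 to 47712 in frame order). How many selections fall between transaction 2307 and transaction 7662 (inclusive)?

8

k = 672
First selection ≥ 2307: 198 + ⌈(2307−198)/672⌉·672 = 198 + 4×672 = 2886
Last selection ≤ 7662: 198 + ⌊(7662−198)/672⌋·672 = 198 + 11×672 = 7590
Count = 11 − 4 + 1 = 8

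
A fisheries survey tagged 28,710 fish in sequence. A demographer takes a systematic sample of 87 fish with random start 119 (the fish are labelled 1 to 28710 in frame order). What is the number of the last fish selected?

28499

k = 28710/87 = 330
87th selection = r + (87−1)·k = 119 + 86×330 = 119 + 28380 = 28499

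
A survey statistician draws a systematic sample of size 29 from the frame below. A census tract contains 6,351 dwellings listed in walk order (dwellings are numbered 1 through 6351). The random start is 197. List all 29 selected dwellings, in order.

k = N/n = 6351/29 = 219
dwelling 1: 197
dwelling 2: 197 + 219 = 416
dwelling 3: 416 + 219 = 635
dwelling 4: 635 + 219 = 854
dwelling 5: 854 + 219 = 1073
dwelling 6: 1073 + 219 = 1292
dwelling 7: 1292 + 219 = 1511
dwelling 8: 1511 + 219 = 1730
dwelling 9: 1730 + 219 = 1949
dwelling 10: 1949 + 219 = 2168
dwelling 11: 2168 + 219 = 2387
dwelling 12: 2387 + 219 = 2606
dwelling 13: 2606 + 219 = 2825
dwelling 14: 2825 + 219 = 3044
dwelling 15: 3044 + 219 = 3263
dwelling 16: 3263 + 219 = 3482
dwelling 17: 3482 + 219 = 3701
dwelling 18: 3701 + 219 = 3920
dwelling 19: 3920 + 219 = 4139
dwelling 20: 4139 + 219 = 4358
dwelling 21: 4358 + 219 = 4577
dwelling 22: 4577 + 219 = 4796
dwelling 23: 4796 + 219 = 5015
dwelling 24: 5015 + 219 = 5234
dwelling 25: 5234 + 219 = 5453
dwelling 26: 5453 + 219 = 5672
dwelling 27: 5672 + 219 = 5891
dwelling 28: 5891 + 219 = 6110
dwelling 29: 6110 + 219 = 6329

197, 416, 635, 854, 1073, 1292, 1511, 1730, 1949, 2168, 2387, 2606, 2825, 3044, 3263, 3482, 3701, 3920, 4139, 4358, 4577, 4796, 5015, 5234, 5453, 5672, 5891, 6110, 6329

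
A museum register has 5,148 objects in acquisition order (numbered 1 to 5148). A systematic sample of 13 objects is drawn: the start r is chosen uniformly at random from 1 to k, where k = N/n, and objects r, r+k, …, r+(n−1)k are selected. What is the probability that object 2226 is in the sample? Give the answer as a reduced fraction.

1/396

k = 5148/13 = 396.
Object 2226 is selected iff r ≡ 2226 (mod 396); exactly one such r in {1,…,396}.
Inclusion probability = 1/396.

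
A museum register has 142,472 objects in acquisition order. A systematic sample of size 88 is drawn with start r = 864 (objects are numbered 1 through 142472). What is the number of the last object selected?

k = 142472/88 = 1619
88th selection = r + (88−1)·k = 864 + 87×1619 = 864 + 140853 = 141717

141717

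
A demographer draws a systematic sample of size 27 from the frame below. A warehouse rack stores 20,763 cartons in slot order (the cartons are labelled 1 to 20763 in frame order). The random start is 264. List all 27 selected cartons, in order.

264, 1033, 1802, 2571, 3340, 4109, 4878, 5647, 6416, 7185, 7954, 8723, 9492, 10261, 11030, 11799, 12568, 13337, 14106, 14875, 15644, 16413, 17182, 17951, 18720, 19489, 20258

k = N/n = 20763/27 = 769
carton 1: 264
carton 2: 264 + 769 = 1033
carton 3: 1033 + 769 = 1802
carton 4: 1802 + 769 = 2571
carton 5: 2571 + 769 = 3340
carton 6: 3340 + 769 = 4109
carton 7: 4109 + 769 = 4878
carton 8: 4878 + 769 = 5647
carton 9: 5647 + 769 = 6416
carton 10: 6416 + 769 = 7185
carton 11: 7185 + 769 = 7954
carton 12: 7954 + 769 = 8723
carton 13: 8723 + 769 = 9492
carton 14: 9492 + 769 = 10261
carton 15: 10261 + 769 = 11030
carton 16: 11030 + 769 = 11799
carton 17: 11799 + 769 = 12568
carton 18: 12568 + 769 = 13337
carton 19: 13337 + 769 = 14106
carton 20: 14106 + 769 = 14875
carton 21: 14875 + 769 = 15644
carton 22: 15644 + 769 = 16413
carton 23: 16413 + 769 = 17182
carton 24: 17182 + 769 = 17951
carton 25: 17951 + 769 = 18720
carton 26: 18720 + 769 = 19489
carton 27: 19489 + 769 = 20258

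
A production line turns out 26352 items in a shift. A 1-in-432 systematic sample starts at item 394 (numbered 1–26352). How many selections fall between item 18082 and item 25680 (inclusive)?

k = 432
First selection ≥ 18082: 394 + ⌈(18082−394)/432⌉·432 = 394 + 41×432 = 18106
Last selection ≤ 25680: 394 + ⌊(25680−394)/432⌋·432 = 394 + 58×432 = 25450
Count = 58 − 41 + 1 = 18

18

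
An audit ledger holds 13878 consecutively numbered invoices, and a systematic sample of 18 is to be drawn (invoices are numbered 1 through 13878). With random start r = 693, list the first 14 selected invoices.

k = N/n = 13878/18 = 771
invoice 1: 693
invoice 2: 693 + 771 = 1464
invoice 3: 1464 + 771 = 2235
invoice 4: 2235 + 771 = 3006
invoice 5: 3006 + 771 = 3777
invoice 6: 3777 + 771 = 4548
invoice 7: 4548 + 771 = 5319
invoice 8: 5319 + 771 = 6090
invoice 9: 6090 + 771 = 6861
invoice 10: 6861 + 771 = 7632
invoice 11: 7632 + 771 = 8403
invoice 12: 8403 + 771 = 9174
invoice 13: 9174 + 771 = 9945
invoice 14: 9945 + 771 = 10716

693, 1464, 2235, 3006, 3777, 4548, 5319, 6090, 6861, 7632, 8403, 9174, 9945, 10716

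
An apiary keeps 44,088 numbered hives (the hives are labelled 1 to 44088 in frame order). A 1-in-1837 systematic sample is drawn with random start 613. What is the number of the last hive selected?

42864

k = 1837
24th selection = r + (24−1)·k = 613 + 23×1837 = 613 + 42251 = 42864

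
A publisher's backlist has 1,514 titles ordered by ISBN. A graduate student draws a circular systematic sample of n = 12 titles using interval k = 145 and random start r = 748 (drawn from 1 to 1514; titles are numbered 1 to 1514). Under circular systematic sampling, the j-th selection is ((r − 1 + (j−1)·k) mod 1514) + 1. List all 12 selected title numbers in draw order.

Selection 1: 748
Selection 2: 748 + 145 = 893
Selection 3: 893 + 145 = 1038
Selection 4: 1038 + 145 = 1183
Selection 5: 1183 + 145 = 1328
Selection 6: 1328 + 145 = 1473
Selection 7: 1473 + 145 = 1618 → 1618 − 1514 = 104
Selection 8: 104 + 145 = 249
Selection 9: 249 + 145 = 394
Selection 10: 394 + 145 = 539
Selection 11: 539 + 145 = 684
Selection 12: 684 + 145 = 829

748, 893, 1038, 1183, 1328, 1473, 104, 249, 394, 539, 684, 829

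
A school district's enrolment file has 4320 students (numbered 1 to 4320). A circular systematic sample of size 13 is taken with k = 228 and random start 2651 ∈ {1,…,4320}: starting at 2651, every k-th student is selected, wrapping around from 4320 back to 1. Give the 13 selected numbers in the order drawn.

Selection 1: 2651
Selection 2: 2651 + 228 = 2879
Selection 3: 2879 + 228 = 3107
Selection 4: 3107 + 228 = 3335
Selection 5: 3335 + 228 = 3563
Selection 6: 3563 + 228 = 3791
Selection 7: 3791 + 228 = 4019
Selection 8: 4019 + 228 = 4247
Selection 9: 4247 + 228 = 4475 → 4475 − 4320 = 155
Selection 10: 155 + 228 = 383
Selection 11: 383 + 228 = 611
Selection 12: 611 + 228 = 839
Selection 13: 839 + 228 = 1067

2651, 2879, 3107, 3335, 3563, 3791, 4019, 4247, 155, 383, 611, 839, 1067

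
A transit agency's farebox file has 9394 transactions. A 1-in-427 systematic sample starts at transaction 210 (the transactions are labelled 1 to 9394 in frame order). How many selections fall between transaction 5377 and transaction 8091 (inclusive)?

6

k = 427
First selection ≥ 5377: 210 + ⌈(5377−210)/427⌉·427 = 210 + 13×427 = 5761
Last selection ≤ 8091: 210 + ⌊(8091−210)/427⌋·427 = 210 + 18×427 = 7896
Count = 18 − 13 + 1 = 6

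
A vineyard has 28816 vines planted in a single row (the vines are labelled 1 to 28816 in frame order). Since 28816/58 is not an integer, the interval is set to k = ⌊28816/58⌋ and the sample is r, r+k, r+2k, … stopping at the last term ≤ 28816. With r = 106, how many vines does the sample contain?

k = ⌊28816/58⌋ = 496
Achieved size = ⌊(28816 − 106)/496⌋ + 1 = ⌊28710/496⌋ + 1 = 57 + 1 = 58
(last selection: 106 + 57×496 = 28378 ≤ 28816; next would be 28874 > 28816)

58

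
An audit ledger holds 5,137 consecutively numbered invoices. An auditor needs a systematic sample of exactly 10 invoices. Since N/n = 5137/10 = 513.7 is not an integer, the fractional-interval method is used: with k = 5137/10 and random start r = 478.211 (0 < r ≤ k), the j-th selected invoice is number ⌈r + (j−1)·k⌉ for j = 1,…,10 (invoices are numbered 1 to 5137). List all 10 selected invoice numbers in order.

479, 992, 1506, 2020, 2534, 3047, 3561, 4075, 4588, 5102

j=1: r + 0k = 478.211 → ⌈·⌉ = 479
j=2: r + 1k = 991.911 → ⌈·⌉ = 992
j=3: r + 2k = 1505.611 → ⌈·⌉ = 1506
j=4: r + 3k = 2019.311 → ⌈·⌉ = 2020
j=5: r + 4k = 2533.011 → ⌈·⌉ = 2534
j=6: r + 5k = 3046.711 → ⌈·⌉ = 3047
j=7: r + 6k = 3560.411 → ⌈·⌉ = 3561
j=8: r + 7k = 4074.111 → ⌈·⌉ = 4075
j=9: r + 8k = 4587.811 → ⌈·⌉ = 4588
j=10: r + 9k = 5101.511 → ⌈·⌉ = 5102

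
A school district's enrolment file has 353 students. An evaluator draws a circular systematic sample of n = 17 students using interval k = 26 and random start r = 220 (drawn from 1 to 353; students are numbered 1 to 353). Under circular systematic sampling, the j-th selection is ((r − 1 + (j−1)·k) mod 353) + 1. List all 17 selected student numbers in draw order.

220, 246, 272, 298, 324, 350, 23, 49, 75, 101, 127, 153, 179, 205, 231, 257, 283

Selection 1: 220
Selection 2: 220 + 26 = 246
Selection 3: 246 + 26 = 272
Selection 4: 272 + 26 = 298
Selection 5: 298 + 26 = 324
Selection 6: 324 + 26 = 350
Selection 7: 350 + 26 = 376 → 376 − 353 = 23
Selection 8: 23 + 26 = 49
Selection 9: 49 + 26 = 75
Selection 10: 75 + 26 = 101
Selection 11: 101 + 26 = 127
Selection 12: 127 + 26 = 153
Selection 13: 153 + 26 = 179
Selection 14: 179 + 26 = 205
Selection 15: 205 + 26 = 231
Selection 16: 231 + 26 = 257
Selection 17: 257 + 26 = 283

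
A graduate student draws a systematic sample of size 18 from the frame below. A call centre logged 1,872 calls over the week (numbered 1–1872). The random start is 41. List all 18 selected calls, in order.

41, 145, 249, 353, 457, 561, 665, 769, 873, 977, 1081, 1185, 1289, 1393, 1497, 1601, 1705, 1809

k = N/n = 1872/18 = 104
call 1: 41
call 2: 41 + 104 = 145
call 3: 145 + 104 = 249
call 4: 249 + 104 = 353
call 5: 353 + 104 = 457
call 6: 457 + 104 = 561
call 7: 561 + 104 = 665
call 8: 665 + 104 = 769
call 9: 769 + 104 = 873
call 10: 873 + 104 = 977
call 11: 977 + 104 = 1081
call 12: 1081 + 104 = 1185
call 13: 1185 + 104 = 1289
call 14: 1289 + 104 = 1393
call 15: 1393 + 104 = 1497
call 16: 1497 + 104 = 1601
call 17: 1601 + 104 = 1705
call 18: 1705 + 104 = 1809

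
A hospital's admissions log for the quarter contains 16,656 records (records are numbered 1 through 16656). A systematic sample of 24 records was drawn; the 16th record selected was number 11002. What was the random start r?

592

k = 16656/24 = 694
r = 11002 − (16−1)×694 = 11002 − 10410 = 592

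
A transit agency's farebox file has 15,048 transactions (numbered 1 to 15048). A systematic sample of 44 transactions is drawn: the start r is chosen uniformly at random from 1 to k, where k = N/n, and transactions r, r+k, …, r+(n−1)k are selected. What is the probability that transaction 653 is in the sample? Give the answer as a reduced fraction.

1/342

k = 15048/44 = 342.
Transaction 653 is selected iff r ≡ 653 (mod 342); exactly one such r in {1,…,342}.
Inclusion probability = 1/342.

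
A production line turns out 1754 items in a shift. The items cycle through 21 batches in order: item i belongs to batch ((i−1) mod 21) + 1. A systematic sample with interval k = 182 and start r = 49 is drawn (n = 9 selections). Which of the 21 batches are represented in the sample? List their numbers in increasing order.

Consecutive selections differ by k = 182, so their batch numbers differ by 182 mod 21 = 14.
gcd(182, 21) = 7, so the sample visits 21/7 = 3 distinct residues mod 21.
Start 49 is batch 7; the batches hit are 7, 14, 21.

7, 14, 21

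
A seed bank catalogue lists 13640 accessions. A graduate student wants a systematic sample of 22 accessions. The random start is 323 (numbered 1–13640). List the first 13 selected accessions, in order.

k = N/n = 13640/22 = 620
accession 1: 323
accession 2: 323 + 620 = 943
accession 3: 943 + 620 = 1563
accession 4: 1563 + 620 = 2183
accession 5: 2183 + 620 = 2803
accession 6: 2803 + 620 = 3423
accession 7: 3423 + 620 = 4043
accession 8: 4043 + 620 = 4663
accession 9: 4663 + 620 = 5283
accession 10: 5283 + 620 = 5903
accession 11: 5903 + 620 = 6523
accession 12: 6523 + 620 = 7143
accession 13: 7143 + 620 = 7763

323, 943, 1563, 2183, 2803, 3423, 4043, 4663, 5283, 5903, 6523, 7143, 7763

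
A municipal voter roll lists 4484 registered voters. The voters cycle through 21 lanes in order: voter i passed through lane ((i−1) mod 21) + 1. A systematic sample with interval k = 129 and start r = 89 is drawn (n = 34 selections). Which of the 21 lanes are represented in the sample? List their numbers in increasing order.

2, 5, 8, 11, 14, 17, 20

Consecutive selections differ by k = 129, so their lane numbers differ by 129 mod 21 = 3.
gcd(129, 21) = 3, so the sample visits 21/3 = 7 distinct residues mod 21.
Start 89 is lane 5; the lanes hit are 2, 5, 8, 11, 14, 17, 20.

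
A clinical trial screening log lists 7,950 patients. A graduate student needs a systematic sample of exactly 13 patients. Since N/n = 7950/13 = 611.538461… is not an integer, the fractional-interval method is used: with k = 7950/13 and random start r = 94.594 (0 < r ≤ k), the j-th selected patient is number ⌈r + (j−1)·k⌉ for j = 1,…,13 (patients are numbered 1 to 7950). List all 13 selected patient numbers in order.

j=1: r + 0k = 94.594 → ⌈·⌉ = 95
j=2: r + 1k = 706.132461… → ⌈·⌉ = 707
j=3: r + 2k = 1317.670923… → ⌈·⌉ = 1318
j=4: r + 3k = 1929.209384… → ⌈·⌉ = 1930
j=5: r + 4k = 2540.747846… → ⌈·⌉ = 2541
j=6: r + 5k = 3152.286307… → ⌈·⌉ = 3153
j=7: r + 6k = 3763.824769… → ⌈·⌉ = 3764
j=8: r + 7k = 4375.363230… → ⌈·⌉ = 4376
j=9: r + 8k = 4986.901692… → ⌈·⌉ = 4987
j=10: r + 9k = 5598.440153… → ⌈·⌉ = 5599
j=11: r + 10k = 6209.978615… → ⌈·⌉ = 6210
j=12: r + 11k = 6821.517076… → ⌈·⌉ = 6822
j=13: r + 12k = 7433.055538… → ⌈·⌉ = 7434

95, 707, 1318, 1930, 2541, 3153, 3764, 4376, 4987, 5599, 6210, 6822, 7434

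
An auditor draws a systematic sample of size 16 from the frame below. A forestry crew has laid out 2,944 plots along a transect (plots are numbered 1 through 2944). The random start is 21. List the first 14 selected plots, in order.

21, 205, 389, 573, 757, 941, 1125, 1309, 1493, 1677, 1861, 2045, 2229, 2413

k = N/n = 2944/16 = 184
plot 1: 21
plot 2: 21 + 184 = 205
plot 3: 205 + 184 = 389
plot 4: 389 + 184 = 573
plot 5: 573 + 184 = 757
plot 6: 757 + 184 = 941
plot 7: 941 + 184 = 1125
plot 8: 1125 + 184 = 1309
plot 9: 1309 + 184 = 1493
plot 10: 1493 + 184 = 1677
plot 11: 1677 + 184 = 1861
plot 12: 1861 + 184 = 2045
plot 13: 2045 + 184 = 2229
plot 14: 2229 + 184 = 2413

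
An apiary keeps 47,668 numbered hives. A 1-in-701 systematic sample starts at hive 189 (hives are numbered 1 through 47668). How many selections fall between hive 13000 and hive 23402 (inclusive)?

15

k = 701
First selection ≥ 13000: 189 + ⌈(13000−189)/701⌉·701 = 189 + 19×701 = 13508
Last selection ≤ 23402: 189 + ⌊(23402−189)/701⌋·701 = 189 + 33×701 = 23322
Count = 33 − 19 + 1 = 15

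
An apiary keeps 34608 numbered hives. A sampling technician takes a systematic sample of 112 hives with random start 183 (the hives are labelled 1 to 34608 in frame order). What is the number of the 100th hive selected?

k = 34608/112 = 309
100th selection = r + (100−1)·k = 183 + 99×309 = 183 + 30591 = 30774

30774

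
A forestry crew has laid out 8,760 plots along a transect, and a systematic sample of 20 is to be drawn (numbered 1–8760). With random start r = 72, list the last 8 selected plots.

5328, 5766, 6204, 6642, 7080, 7518, 7956, 8394

k = N/n = 8760/20 = 438
13th selection = 72 + 12×438 = 5328
14th: 5328 + 438 = 5766
15th: 5766 + 438 = 6204
16th: 6204 + 438 = 6642
17th: 6642 + 438 = 7080
18th: 7080 + 438 = 7518
19th: 7518 + 438 = 7956
20th: 7956 + 438 = 8394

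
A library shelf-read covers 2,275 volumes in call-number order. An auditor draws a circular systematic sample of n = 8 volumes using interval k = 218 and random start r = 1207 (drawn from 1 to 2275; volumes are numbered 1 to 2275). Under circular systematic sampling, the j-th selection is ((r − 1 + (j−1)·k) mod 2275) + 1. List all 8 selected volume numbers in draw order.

Selection 1: 1207
Selection 2: 1207 + 218 = 1425
Selection 3: 1425 + 218 = 1643
Selection 4: 1643 + 218 = 1861
Selection 5: 1861 + 218 = 2079
Selection 6: 2079 + 218 = 2297 → 2297 − 2275 = 22
Selection 7: 22 + 218 = 240
Selection 8: 240 + 218 = 458

1207, 1425, 1643, 1861, 2079, 22, 240, 458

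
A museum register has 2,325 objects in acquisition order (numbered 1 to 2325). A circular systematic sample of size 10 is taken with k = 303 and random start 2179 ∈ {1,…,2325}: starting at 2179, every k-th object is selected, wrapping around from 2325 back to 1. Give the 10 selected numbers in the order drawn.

2179, 157, 460, 763, 1066, 1369, 1672, 1975, 2278, 256

Selection 1: 2179
Selection 2: 2179 + 303 = 2482 → 2482 − 2325 = 157
Selection 3: 157 + 303 = 460
Selection 4: 460 + 303 = 763
Selection 5: 763 + 303 = 1066
Selection 6: 1066 + 303 = 1369
Selection 7: 1369 + 303 = 1672
Selection 8: 1672 + 303 = 1975
Selection 9: 1975 + 303 = 2278
Selection 10: 2278 + 303 = 2581 → 2581 − 2325 = 256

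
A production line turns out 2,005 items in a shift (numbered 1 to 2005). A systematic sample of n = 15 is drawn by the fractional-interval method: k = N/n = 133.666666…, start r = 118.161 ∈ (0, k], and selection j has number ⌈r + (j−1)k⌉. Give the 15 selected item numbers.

119, 252, 386, 520, 653, 787, 921, 1054, 1188, 1322, 1455, 1589, 1723, 1856, 1990

j=1: r + 0k = 118.161 → ⌈·⌉ = 119
j=2: r + 1k = 251.827666… → ⌈·⌉ = 252
j=3: r + 2k = 385.494333… → ⌈·⌉ = 386
j=4: r + 3k = 519.161 → ⌈·⌉ = 520
j=5: r + 4k = 652.827666… → ⌈·⌉ = 653
j=6: r + 5k = 786.494333… → ⌈·⌉ = 787
j=7: r + 6k = 920.161 → ⌈·⌉ = 921
j=8: r + 7k = 1053.827666… → ⌈·⌉ = 1054
j=9: r + 8k = 1187.494333… → ⌈·⌉ = 1188
j=10: r + 9k = 1321.161 → ⌈·⌉ = 1322
j=11: r + 10k = 1454.827666… → ⌈·⌉ = 1455
j=12: r + 11k = 1588.494333… → ⌈·⌉ = 1589
j=13: r + 12k = 1722.161 → ⌈·⌉ = 1723
j=14: r + 13k = 1855.827666… → ⌈·⌉ = 1856
j=15: r + 14k = 1989.494333… → ⌈·⌉ = 1990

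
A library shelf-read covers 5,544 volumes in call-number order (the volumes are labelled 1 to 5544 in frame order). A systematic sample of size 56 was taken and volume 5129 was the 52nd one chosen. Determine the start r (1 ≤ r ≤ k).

k = 5544/56 = 99
r = 5129 − (52−1)×99 = 5129 − 5049 = 80

80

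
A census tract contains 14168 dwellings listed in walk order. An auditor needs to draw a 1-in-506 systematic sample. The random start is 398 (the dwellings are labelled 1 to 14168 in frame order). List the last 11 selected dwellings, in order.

9000, 9506, 10012, 10518, 11024, 11530, 12036, 12542, 13048, 13554, 14060

18th selection = 398 + 17×506 = 9000
19th: 9000 + 506 = 9506
20th: 9506 + 506 = 10012
21st: 10012 + 506 = 10518
22nd: 10518 + 506 = 11024
23rd: 11024 + 506 = 11530
24th: 11530 + 506 = 12036
25th: 12036 + 506 = 12542
26th: 12542 + 506 = 13048
27th: 13048 + 506 = 13554
28th: 13554 + 506 = 14060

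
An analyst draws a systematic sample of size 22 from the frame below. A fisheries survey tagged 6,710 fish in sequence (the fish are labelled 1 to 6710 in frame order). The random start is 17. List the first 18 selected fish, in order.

k = N/n = 6710/22 = 305
fish 1: 17
fish 2: 17 + 305 = 322
fish 3: 322 + 305 = 627
fish 4: 627 + 305 = 932
fish 5: 932 + 305 = 1237
fish 6: 1237 + 305 = 1542
fish 7: 1542 + 305 = 1847
fish 8: 1847 + 305 = 2152
fish 9: 2152 + 305 = 2457
fish 10: 2457 + 305 = 2762
fish 11: 2762 + 305 = 3067
fish 12: 3067 + 305 = 3372
fish 13: 3372 + 305 = 3677
fish 14: 3677 + 305 = 3982
fish 15: 3982 + 305 = 4287
fish 16: 4287 + 305 = 4592
fish 17: 4592 + 305 = 4897
fish 18: 4897 + 305 = 5202

17, 322, 627, 932, 1237, 1542, 1847, 2152, 2457, 2762, 3067, 3372, 3677, 3982, 4287, 4592, 4897, 5202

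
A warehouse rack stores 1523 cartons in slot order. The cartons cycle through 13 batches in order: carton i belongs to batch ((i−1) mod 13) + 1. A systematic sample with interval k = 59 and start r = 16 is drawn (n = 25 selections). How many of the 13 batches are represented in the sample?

13

Consecutive selections differ by k = 59, so their batch numbers differ by 59 mod 13 = 7.
gcd(59, 13) = 1, so the sample visits 13/1 = 13 distinct residues mod 13.
Start 16 is batch 3; the batches hit are 1, 2, 3, 4, 5, 6, 7, 8, 9, 10, 11, 12, 13.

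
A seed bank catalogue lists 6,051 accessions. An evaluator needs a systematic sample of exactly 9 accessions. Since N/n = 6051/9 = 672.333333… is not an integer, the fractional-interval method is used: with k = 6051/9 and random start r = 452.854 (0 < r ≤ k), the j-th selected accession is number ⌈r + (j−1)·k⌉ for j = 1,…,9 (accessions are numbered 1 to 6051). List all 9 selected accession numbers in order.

j=1: r + 0k = 452.854 → ⌈·⌉ = 453
j=2: r + 1k = 1125.187333… → ⌈·⌉ = 1126
j=3: r + 2k = 1797.520666… → ⌈·⌉ = 1798
j=4: r + 3k = 2469.854 → ⌈·⌉ = 2470
j=5: r + 4k = 3142.187333… → ⌈·⌉ = 3143
j=6: r + 5k = 3814.520666… → ⌈·⌉ = 3815
j=7: r + 6k = 4486.854 → ⌈·⌉ = 4487
j=8: r + 7k = 5159.187333… → ⌈·⌉ = 5160
j=9: r + 8k = 5831.520666… → ⌈·⌉ = 5832

453, 1126, 1798, 2470, 3143, 3815, 4487, 5160, 5832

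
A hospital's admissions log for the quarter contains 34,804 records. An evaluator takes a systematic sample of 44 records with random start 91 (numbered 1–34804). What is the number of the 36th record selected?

27776

k = 34804/44 = 791
36th selection = r + (36−1)·k = 91 + 35×791 = 91 + 27685 = 27776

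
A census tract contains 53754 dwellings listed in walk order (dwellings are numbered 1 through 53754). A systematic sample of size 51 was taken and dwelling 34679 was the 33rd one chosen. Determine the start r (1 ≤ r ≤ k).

k = 53754/51 = 1054
r = 34679 − (33−1)×1054 = 34679 − 33728 = 951

951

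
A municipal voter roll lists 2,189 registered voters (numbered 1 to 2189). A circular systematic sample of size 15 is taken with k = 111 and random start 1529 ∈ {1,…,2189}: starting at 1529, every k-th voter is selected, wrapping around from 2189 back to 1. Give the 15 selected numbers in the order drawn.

1529, 1640, 1751, 1862, 1973, 2084, 6, 117, 228, 339, 450, 561, 672, 783, 894

Selection 1: 1529
Selection 2: 1529 + 111 = 1640
Selection 3: 1640 + 111 = 1751
Selection 4: 1751 + 111 = 1862
Selection 5: 1862 + 111 = 1973
Selection 6: 1973 + 111 = 2084
Selection 7: 2084 + 111 = 2195 → 2195 − 2189 = 6
Selection 8: 6 + 111 = 117
Selection 9: 117 + 111 = 228
Selection 10: 228 + 111 = 339
Selection 11: 339 + 111 = 450
Selection 12: 450 + 111 = 561
Selection 13: 561 + 111 = 672
Selection 14: 672 + 111 = 783
Selection 15: 783 + 111 = 894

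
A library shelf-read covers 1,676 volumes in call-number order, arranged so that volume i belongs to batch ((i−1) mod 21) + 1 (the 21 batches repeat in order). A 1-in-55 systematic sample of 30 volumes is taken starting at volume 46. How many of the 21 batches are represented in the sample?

Consecutive selections differ by k = 55, so their batch numbers differ by 55 mod 21 = 13.
gcd(55, 21) = 1, so the sample visits 21/1 = 21 distinct residues mod 21.
Start 46 is batch 4; the batches hit are 1, 2, 3, 4, 5, 6, 7, 8, 9, 10, 11, 12, 13, 14, 15, 16, 17, 18, 19, 20, 21.

21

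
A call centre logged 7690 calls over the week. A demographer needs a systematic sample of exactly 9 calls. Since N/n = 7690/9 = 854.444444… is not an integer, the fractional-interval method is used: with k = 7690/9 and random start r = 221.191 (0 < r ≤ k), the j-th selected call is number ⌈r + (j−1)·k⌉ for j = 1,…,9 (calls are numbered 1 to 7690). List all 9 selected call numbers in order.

j=1: r + 0k = 221.191 → ⌈·⌉ = 222
j=2: r + 1k = 1075.635444… → ⌈·⌉ = 1076
j=3: r + 2k = 1930.079888… → ⌈·⌉ = 1931
j=4: r + 3k = 2784.524333… → ⌈·⌉ = 2785
j=5: r + 4k = 3638.968777… → ⌈·⌉ = 3639
j=6: r + 5k = 4493.413222… → ⌈·⌉ = 4494
j=7: r + 6k = 5347.857666… → ⌈·⌉ = 5348
j=8: r + 7k = 6202.302111… → ⌈·⌉ = 6203
j=9: r + 8k = 7056.746555… → ⌈·⌉ = 7057

222, 1076, 1931, 2785, 3639, 4494, 5348, 6203, 7057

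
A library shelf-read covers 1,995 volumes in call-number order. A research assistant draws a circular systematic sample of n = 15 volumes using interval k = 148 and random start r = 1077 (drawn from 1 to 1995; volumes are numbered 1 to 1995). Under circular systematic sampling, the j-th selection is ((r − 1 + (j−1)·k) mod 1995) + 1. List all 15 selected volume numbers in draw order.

Selection 1: 1077
Selection 2: 1077 + 148 = 1225
Selection 3: 1225 + 148 = 1373
Selection 4: 1373 + 148 = 1521
Selection 5: 1521 + 148 = 1669
Selection 6: 1669 + 148 = 1817
Selection 7: 1817 + 148 = 1965
Selection 8: 1965 + 148 = 2113 → 2113 − 1995 = 118
Selection 9: 118 + 148 = 266
Selection 10: 266 + 148 = 414
Selection 11: 414 + 148 = 562
Selection 12: 562 + 148 = 710
Selection 13: 710 + 148 = 858
Selection 14: 858 + 148 = 1006
Selection 15: 1006 + 148 = 1154

1077, 1225, 1373, 1521, 1669, 1817, 1965, 118, 266, 414, 562, 710, 858, 1006, 1154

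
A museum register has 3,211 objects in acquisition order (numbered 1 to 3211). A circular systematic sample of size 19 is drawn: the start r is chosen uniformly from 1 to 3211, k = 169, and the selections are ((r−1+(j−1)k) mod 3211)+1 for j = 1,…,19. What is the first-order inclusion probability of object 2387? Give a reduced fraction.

1/169

For each position j, as r ranges over 1…3211 the j-th selection hits every object exactly once, so object 2387 is selected for exactly 19 of the 3211 starts.
Inclusion probability = 19/3211 = 1/169.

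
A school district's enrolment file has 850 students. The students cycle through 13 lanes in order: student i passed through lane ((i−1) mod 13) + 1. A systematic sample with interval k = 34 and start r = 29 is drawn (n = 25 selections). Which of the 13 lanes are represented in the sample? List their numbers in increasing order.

1, 2, 3, 4, 5, 6, 7, 8, 9, 10, 11, 12, 13

Consecutive selections differ by k = 34, so their lane numbers differ by 34 mod 13 = 8.
gcd(34, 13) = 1, so the sample visits 13/1 = 13 distinct residues mod 13.
Start 29 is lane 3; the lanes hit are 1, 2, 3, 4, 5, 6, 7, 8, 9, 10, 11, 12, 13.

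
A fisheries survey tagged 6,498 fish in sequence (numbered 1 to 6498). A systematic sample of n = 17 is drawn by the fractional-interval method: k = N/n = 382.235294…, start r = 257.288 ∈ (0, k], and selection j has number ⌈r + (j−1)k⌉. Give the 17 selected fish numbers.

j=1: r + 0k = 257.288 → ⌈·⌉ = 258
j=2: r + 1k = 639.523294… → ⌈·⌉ = 640
j=3: r + 2k = 1021.758588… → ⌈·⌉ = 1022
j=4: r + 3k = 1403.993882… → ⌈·⌉ = 1404
j=5: r + 4k = 1786.229176… → ⌈·⌉ = 1787
j=6: r + 5k = 2168.464470… → ⌈·⌉ = 2169
j=7: r + 6k = 2550.699764… → ⌈·⌉ = 2551
j=8: r + 7k = 2932.935058… → ⌈·⌉ = 2933
j=9: r + 8k = 3315.170352… → ⌈·⌉ = 3316
j=10: r + 9k = 3697.405647… → ⌈·⌉ = 3698
j=11: r + 10k = 4079.640941… → ⌈·⌉ = 4080
j=12: r + 11k = 4461.876235… → ⌈·⌉ = 4462
j=13: r + 12k = 4844.111529… → ⌈·⌉ = 4845
j=14: r + 13k = 5226.346823… → ⌈·⌉ = 5227
j=15: r + 14k = 5608.582117… → ⌈·⌉ = 5609
j=16: r + 15k = 5990.817411… → ⌈·⌉ = 5991
j=17: r + 16k = 6373.052705… → ⌈·⌉ = 6374

258, 640, 1022, 1404, 1787, 2169, 2551, 2933, 3316, 3698, 4080, 4462, 4845, 5227, 5609, 5991, 6374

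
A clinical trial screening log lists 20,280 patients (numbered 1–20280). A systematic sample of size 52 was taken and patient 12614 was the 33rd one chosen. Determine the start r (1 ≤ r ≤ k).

k = 20280/52 = 390
r = 12614 − (33−1)×390 = 12614 − 12480 = 134

134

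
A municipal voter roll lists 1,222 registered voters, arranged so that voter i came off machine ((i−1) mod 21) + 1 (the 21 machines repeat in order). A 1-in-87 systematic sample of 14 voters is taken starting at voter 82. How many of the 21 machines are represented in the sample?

7

Consecutive selections differ by k = 87, so their machine numbers differ by 87 mod 21 = 3.
gcd(87, 21) = 3, so the sample visits 21/3 = 7 distinct residues mod 21.
Start 82 is machine 19; the machines hit are 1, 4, 7, 10, 13, 16, 19.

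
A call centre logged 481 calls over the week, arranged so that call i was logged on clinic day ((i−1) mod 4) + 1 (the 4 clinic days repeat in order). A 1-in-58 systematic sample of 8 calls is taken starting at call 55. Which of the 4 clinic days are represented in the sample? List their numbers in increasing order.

1, 3

Consecutive selections differ by k = 58, so their clinic day numbers differ by 58 mod 4 = 2.
gcd(58, 4) = 2, so the sample visits 4/2 = 2 distinct residues mod 4.
Start 55 is clinic day 3; the clinic days hit are 1, 3.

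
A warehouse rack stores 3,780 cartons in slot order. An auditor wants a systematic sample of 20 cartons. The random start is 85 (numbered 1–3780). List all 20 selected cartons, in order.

85, 274, 463, 652, 841, 1030, 1219, 1408, 1597, 1786, 1975, 2164, 2353, 2542, 2731, 2920, 3109, 3298, 3487, 3676

k = N/n = 3780/20 = 189
carton 1: 85
carton 2: 85 + 189 = 274
carton 3: 274 + 189 = 463
carton 4: 463 + 189 = 652
carton 5: 652 + 189 = 841
carton 6: 841 + 189 = 1030
carton 7: 1030 + 189 = 1219
carton 8: 1219 + 189 = 1408
carton 9: 1408 + 189 = 1597
carton 10: 1597 + 189 = 1786
carton 11: 1786 + 189 = 1975
carton 12: 1975 + 189 = 2164
carton 13: 2164 + 189 = 2353
carton 14: 2353 + 189 = 2542
carton 15: 2542 + 189 = 2731
carton 16: 2731 + 189 = 2920
carton 17: 2920 + 189 = 3109
carton 18: 3109 + 189 = 3298
carton 19: 3298 + 189 = 3487
carton 20: 3487 + 189 = 3676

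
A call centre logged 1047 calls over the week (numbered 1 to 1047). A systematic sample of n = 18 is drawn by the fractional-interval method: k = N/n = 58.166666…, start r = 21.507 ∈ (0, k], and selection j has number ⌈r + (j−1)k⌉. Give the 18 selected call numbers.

22, 80, 138, 197, 255, 313, 371, 429, 487, 546, 604, 662, 720, 778, 836, 895, 953, 1011

j=1: r + 0k = 21.507 → ⌈·⌉ = 22
j=2: r + 1k = 79.673666… → ⌈·⌉ = 80
j=3: r + 2k = 137.840333… → ⌈·⌉ = 138
j=4: r + 3k = 196.007 → ⌈·⌉ = 197
j=5: r + 4k = 254.173666… → ⌈·⌉ = 255
j=6: r + 5k = 312.340333… → ⌈·⌉ = 313
j=7: r + 6k = 370.507 → ⌈·⌉ = 371
j=8: r + 7k = 428.673666… → ⌈·⌉ = 429
j=9: r + 8k = 486.840333… → ⌈·⌉ = 487
j=10: r + 9k = 545.007 → ⌈·⌉ = 546
j=11: r + 10k = 603.173666… → ⌈·⌉ = 604
j=12: r + 11k = 661.340333… → ⌈·⌉ = 662
j=13: r + 12k = 719.507 → ⌈·⌉ = 720
j=14: r + 13k = 777.673666… → ⌈·⌉ = 778
j=15: r + 14k = 835.840333… → ⌈·⌉ = 836
j=16: r + 15k = 894.007 → ⌈·⌉ = 895
j=17: r + 16k = 952.173666… → ⌈·⌉ = 953
j=18: r + 17k = 1010.340333… → ⌈·⌉ = 1011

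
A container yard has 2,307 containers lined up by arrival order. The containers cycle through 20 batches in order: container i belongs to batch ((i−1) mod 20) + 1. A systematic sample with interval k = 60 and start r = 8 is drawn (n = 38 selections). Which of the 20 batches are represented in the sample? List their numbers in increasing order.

8

Consecutive selections differ by k = 60, so their batch numbers differ by 60 mod 20 = 0.
gcd(60, 20) = 20, so the sample visits 20/20 = 1 distinct residues mod 20.
Start 8 is batch 8; the batches hit are 8.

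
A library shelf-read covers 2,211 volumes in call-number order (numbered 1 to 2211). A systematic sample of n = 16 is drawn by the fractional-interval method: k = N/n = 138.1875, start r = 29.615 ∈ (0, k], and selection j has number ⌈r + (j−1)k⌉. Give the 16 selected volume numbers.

j=1: r + 0k = 29.615 → ⌈·⌉ = 30
j=2: r + 1k = 167.8025 → ⌈·⌉ = 168
j=3: r + 2k = 305.99 → ⌈·⌉ = 306
j=4: r + 3k = 444.1775 → ⌈·⌉ = 445
j=5: r + 4k = 582.365 → ⌈·⌉ = 583
j=6: r + 5k = 720.5525 → ⌈·⌉ = 721
j=7: r + 6k = 858.74 → ⌈·⌉ = 859
j=8: r + 7k = 996.9275 → ⌈·⌉ = 997
j=9: r + 8k = 1135.115 → ⌈·⌉ = 1136
j=10: r + 9k = 1273.3025 → ⌈·⌉ = 1274
j=11: r + 10k = 1411.49 → ⌈·⌉ = 1412
j=12: r + 11k = 1549.6775 → ⌈·⌉ = 1550
j=13: r + 12k = 1687.865 → ⌈·⌉ = 1688
j=14: r + 13k = 1826.0525 → ⌈·⌉ = 1827
j=15: r + 14k = 1964.24 → ⌈·⌉ = 1965
j=16: r + 15k = 2102.4275 → ⌈·⌉ = 2103

30, 168, 306, 445, 583, 721, 859, 997, 1136, 1274, 1412, 1550, 1688, 1827, 1965, 2103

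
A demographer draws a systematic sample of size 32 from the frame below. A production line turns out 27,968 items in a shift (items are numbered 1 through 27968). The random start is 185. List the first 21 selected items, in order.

185, 1059, 1933, 2807, 3681, 4555, 5429, 6303, 7177, 8051, 8925, 9799, 10673, 11547, 12421, 13295, 14169, 15043, 15917, 16791, 17665

k = N/n = 27968/32 = 874
item 1: 185
item 2: 185 + 874 = 1059
item 3: 1059 + 874 = 1933
item 4: 1933 + 874 = 2807
item 5: 2807 + 874 = 3681
item 6: 3681 + 874 = 4555
item 7: 4555 + 874 = 5429
item 8: 5429 + 874 = 6303
item 9: 6303 + 874 = 7177
item 10: 7177 + 874 = 8051
item 11: 8051 + 874 = 8925
item 12: 8925 + 874 = 9799
item 13: 9799 + 874 = 10673
item 14: 10673 + 874 = 11547
item 15: 11547 + 874 = 12421
item 16: 12421 + 874 = 13295
item 17: 13295 + 874 = 14169
item 18: 14169 + 874 = 15043
item 19: 15043 + 874 = 15917
item 20: 15917 + 874 = 16791
item 21: 16791 + 874 = 17665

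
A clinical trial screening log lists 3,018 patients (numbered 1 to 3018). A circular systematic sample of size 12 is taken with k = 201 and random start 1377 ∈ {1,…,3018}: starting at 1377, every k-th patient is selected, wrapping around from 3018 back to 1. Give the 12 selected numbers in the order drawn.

Selection 1: 1377
Selection 2: 1377 + 201 = 1578
Selection 3: 1578 + 201 = 1779
Selection 4: 1779 + 201 = 1980
Selection 5: 1980 + 201 = 2181
Selection 6: 2181 + 201 = 2382
Selection 7: 2382 + 201 = 2583
Selection 8: 2583 + 201 = 2784
Selection 9: 2784 + 201 = 2985
Selection 10: 2985 + 201 = 3186 → 3186 − 3018 = 168
Selection 11: 168 + 201 = 369
Selection 12: 369 + 201 = 570

1377, 1578, 1779, 1980, 2181, 2382, 2583, 2784, 2985, 168, 369, 570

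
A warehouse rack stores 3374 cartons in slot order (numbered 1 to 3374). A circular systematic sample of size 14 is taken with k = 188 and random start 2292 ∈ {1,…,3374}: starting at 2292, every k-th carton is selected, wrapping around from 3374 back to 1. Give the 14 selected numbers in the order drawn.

2292, 2480, 2668, 2856, 3044, 3232, 46, 234, 422, 610, 798, 986, 1174, 1362

Selection 1: 2292
Selection 2: 2292 + 188 = 2480
Selection 3: 2480 + 188 = 2668
Selection 4: 2668 + 188 = 2856
Selection 5: 2856 + 188 = 3044
Selection 6: 3044 + 188 = 3232
Selection 7: 3232 + 188 = 3420 → 3420 − 3374 = 46
Selection 8: 46 + 188 = 234
Selection 9: 234 + 188 = 422
Selection 10: 422 + 188 = 610
Selection 11: 610 + 188 = 798
Selection 12: 798 + 188 = 986
Selection 13: 986 + 188 = 1174
Selection 14: 1174 + 188 = 1362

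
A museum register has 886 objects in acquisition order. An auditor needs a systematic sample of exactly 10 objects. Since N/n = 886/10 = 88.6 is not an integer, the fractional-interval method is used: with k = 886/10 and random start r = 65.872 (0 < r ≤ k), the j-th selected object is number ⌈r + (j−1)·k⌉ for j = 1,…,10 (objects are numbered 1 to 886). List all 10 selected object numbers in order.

j=1: r + 0k = 65.872 → ⌈·⌉ = 66
j=2: r + 1k = 154.472 → ⌈·⌉ = 155
j=3: r + 2k = 243.072 → ⌈·⌉ = 244
j=4: r + 3k = 331.672 → ⌈·⌉ = 332
j=5: r + 4k = 420.272 → ⌈·⌉ = 421
j=6: r + 5k = 508.872 → ⌈·⌉ = 509
j=7: r + 6k = 597.472 → ⌈·⌉ = 598
j=8: r + 7k = 686.072 → ⌈·⌉ = 687
j=9: r + 8k = 774.672 → ⌈·⌉ = 775
j=10: r + 9k = 863.272 → ⌈·⌉ = 864

66, 155, 244, 332, 421, 509, 598, 687, 775, 864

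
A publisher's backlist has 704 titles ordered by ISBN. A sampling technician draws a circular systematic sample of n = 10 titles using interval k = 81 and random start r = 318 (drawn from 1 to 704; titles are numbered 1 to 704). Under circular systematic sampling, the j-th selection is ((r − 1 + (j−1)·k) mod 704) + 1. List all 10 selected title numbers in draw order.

Selection 1: 318
Selection 2: 318 + 81 = 399
Selection 3: 399 + 81 = 480
Selection 4: 480 + 81 = 561
Selection 5: 561 + 81 = 642
Selection 6: 642 + 81 = 723 → 723 − 704 = 19
Selection 7: 19 + 81 = 100
Selection 8: 100 + 81 = 181
Selection 9: 181 + 81 = 262
Selection 10: 262 + 81 = 343

318, 399, 480, 561, 642, 19, 100, 181, 262, 343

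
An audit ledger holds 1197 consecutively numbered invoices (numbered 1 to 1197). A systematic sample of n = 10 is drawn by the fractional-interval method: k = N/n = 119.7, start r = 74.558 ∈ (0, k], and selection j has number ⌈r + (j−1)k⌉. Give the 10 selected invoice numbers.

j=1: r + 0k = 74.558 → ⌈·⌉ = 75
j=2: r + 1k = 194.258 → ⌈·⌉ = 195
j=3: r + 2k = 313.958 → ⌈·⌉ = 314
j=4: r + 3k = 433.658 → ⌈·⌉ = 434
j=5: r + 4k = 553.358 → ⌈·⌉ = 554
j=6: r + 5k = 673.058 → ⌈·⌉ = 674
j=7: r + 6k = 792.758 → ⌈·⌉ = 793
j=8: r + 7k = 912.458 → ⌈·⌉ = 913
j=9: r + 8k = 1032.158 → ⌈·⌉ = 1033
j=10: r + 9k = 1151.858 → ⌈·⌉ = 1152

75, 195, 314, 434, 554, 674, 793, 913, 1033, 1152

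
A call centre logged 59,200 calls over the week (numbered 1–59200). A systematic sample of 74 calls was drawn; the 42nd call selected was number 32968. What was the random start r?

168

k = 59200/74 = 800
r = 32968 − (42−1)×800 = 32968 − 32800 = 168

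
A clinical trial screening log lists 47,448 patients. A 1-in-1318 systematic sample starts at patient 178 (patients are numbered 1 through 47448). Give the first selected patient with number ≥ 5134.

5450

k = 1318
Steps past start: ⌈(5134 − 178)/1318⌉ = ⌈4956/1318⌉ = 4
Selected patient: 178 + 4×1318 = 5450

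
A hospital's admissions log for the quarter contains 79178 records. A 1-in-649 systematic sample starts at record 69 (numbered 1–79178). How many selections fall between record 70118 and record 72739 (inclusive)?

k = 649
First selection ≥ 70118: 69 + ⌈(70118−69)/649⌉·649 = 69 + 108×649 = 70161
Last selection ≤ 72739: 69 + ⌊(72739−69)/649⌋·649 = 69 + 111×649 = 72108
Count = 111 − 108 + 1 = 4

4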